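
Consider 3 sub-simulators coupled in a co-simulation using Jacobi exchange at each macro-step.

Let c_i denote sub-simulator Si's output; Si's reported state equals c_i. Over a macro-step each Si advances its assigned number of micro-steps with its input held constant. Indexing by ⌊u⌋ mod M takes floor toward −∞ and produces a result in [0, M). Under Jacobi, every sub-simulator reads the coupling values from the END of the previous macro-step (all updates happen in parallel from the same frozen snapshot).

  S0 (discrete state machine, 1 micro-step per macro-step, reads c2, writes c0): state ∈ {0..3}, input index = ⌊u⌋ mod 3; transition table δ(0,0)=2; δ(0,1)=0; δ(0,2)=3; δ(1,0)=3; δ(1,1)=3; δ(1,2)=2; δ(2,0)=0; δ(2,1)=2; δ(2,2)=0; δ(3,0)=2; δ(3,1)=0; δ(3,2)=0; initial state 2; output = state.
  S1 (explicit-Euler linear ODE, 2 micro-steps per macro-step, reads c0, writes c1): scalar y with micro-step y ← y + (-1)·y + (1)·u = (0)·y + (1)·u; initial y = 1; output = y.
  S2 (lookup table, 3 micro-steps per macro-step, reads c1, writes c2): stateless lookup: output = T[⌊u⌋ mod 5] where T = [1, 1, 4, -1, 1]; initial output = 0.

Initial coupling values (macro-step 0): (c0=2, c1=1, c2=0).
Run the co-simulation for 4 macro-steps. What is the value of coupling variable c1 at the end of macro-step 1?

macro 1: S0 reads c2=0 → after 1×micro: 0; S1 reads c0=2 → after 2×micro: 2; S2 reads c1=1 → after 3×micro: 1 ⇒ (c0=0, c1=2, c2=1)
macro 2: S0 reads c2=1 → after 1×micro: 0; S1 reads c0=0 → after 2×micro: 0; S2 reads c1=2 → after 3×micro: 4 ⇒ (c0=0, c1=0, c2=4)
macro 3: S0 reads c2=4 → after 1×micro: 0; S1 reads c0=0 → after 2×micro: 0; S2 reads c1=0 → after 3×micro: 1 ⇒ (c0=0, c1=0, c2=1)
macro 4: S0 reads c2=1 → after 1×micro: 0; S1 reads c0=0 → after 2×micro: 0; S2 reads c1=0 → after 3×micro: 1 ⇒ (c0=0, c1=0, c2=1)

c1 at macro-step 1 = 2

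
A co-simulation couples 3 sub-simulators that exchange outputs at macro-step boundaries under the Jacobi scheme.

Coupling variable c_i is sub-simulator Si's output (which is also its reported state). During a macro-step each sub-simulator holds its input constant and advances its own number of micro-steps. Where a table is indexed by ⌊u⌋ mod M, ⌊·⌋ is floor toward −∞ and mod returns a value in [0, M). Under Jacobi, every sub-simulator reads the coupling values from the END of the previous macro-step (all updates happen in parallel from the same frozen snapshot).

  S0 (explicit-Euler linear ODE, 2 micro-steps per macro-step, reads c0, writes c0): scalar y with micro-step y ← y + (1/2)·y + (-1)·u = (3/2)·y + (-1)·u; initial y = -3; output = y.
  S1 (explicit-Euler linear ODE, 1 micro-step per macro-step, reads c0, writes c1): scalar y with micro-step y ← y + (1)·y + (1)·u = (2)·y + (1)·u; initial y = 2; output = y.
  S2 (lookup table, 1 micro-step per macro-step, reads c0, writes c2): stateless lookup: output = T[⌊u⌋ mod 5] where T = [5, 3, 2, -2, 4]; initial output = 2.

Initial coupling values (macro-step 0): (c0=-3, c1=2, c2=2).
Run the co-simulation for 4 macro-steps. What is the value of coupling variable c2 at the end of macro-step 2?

macro 1: S0 reads c0=-3 → after 2×micro: 3/4; S1 reads c0=-3 → after 1×micro: 1; S2 reads c0=-3 → after 1×micro: 2 ⇒ (c0=3/4, c1=1, c2=2)
macro 2: S0 reads c0=3/4 → after 2×micro: -3/16; S1 reads c0=3/4 → after 1×micro: 11/4; S2 reads c0=3/4 → after 1×micro: 5 ⇒ (c0=-3/16, c1=11/4, c2=5)
macro 3: S0 reads c0=-3/16 → after 2×micro: 3/64; S1 reads c0=-3/16 → after 1×micro: 85/16; S2 reads c0=-3/16 → after 1×micro: 4 ⇒ (c0=3/64, c1=85/16, c2=4)
macro 4: S0 reads c0=3/64 → after 2×micro: -3/256; S1 reads c0=3/64 → after 1×micro: 683/64; S2 reads c0=3/64 → after 1×micro: 5 ⇒ (c0=-3/256, c1=683/64, c2=5)

c2 at macro-step 2 = 5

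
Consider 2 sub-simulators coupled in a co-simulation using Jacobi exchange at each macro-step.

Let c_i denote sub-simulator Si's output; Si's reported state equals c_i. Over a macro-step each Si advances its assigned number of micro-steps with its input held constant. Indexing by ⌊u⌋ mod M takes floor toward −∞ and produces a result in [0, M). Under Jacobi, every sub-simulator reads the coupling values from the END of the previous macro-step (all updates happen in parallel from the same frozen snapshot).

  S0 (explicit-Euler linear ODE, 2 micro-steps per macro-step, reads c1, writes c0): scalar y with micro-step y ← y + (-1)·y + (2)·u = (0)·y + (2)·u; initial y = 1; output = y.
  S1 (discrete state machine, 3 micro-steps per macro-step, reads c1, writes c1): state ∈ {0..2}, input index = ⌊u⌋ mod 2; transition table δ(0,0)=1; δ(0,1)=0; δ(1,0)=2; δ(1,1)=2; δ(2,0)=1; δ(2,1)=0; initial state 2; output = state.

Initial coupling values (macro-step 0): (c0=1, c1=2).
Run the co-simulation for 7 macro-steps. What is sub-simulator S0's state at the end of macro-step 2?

macro 1: S0 reads c1=2 → after 2×micro: 4; S1 reads c1=2 → after 3×micro: 1 ⇒ (c0=4, c1=1)
macro 2: S0 reads c1=1 → after 2×micro: 2; S1 reads c1=1 → after 3×micro: 0 ⇒ (c0=2, c1=0)
macro 3: S0 reads c1=0 → after 2×micro: 0; S1 reads c1=0 → after 3×micro: 1 ⇒ (c0=0, c1=1)
macro 4: S0 reads c1=1 → after 2×micro: 2; S1 reads c1=1 → after 3×micro: 0 ⇒ (c0=2, c1=0)
macro 5: S0 reads c1=0 → after 2×micro: 0; S1 reads c1=0 → after 3×micro: 1 ⇒ (c0=0, c1=1)
macro 6: S0 reads c1=1 → after 2×micro: 2; S1 reads c1=1 → after 3×micro: 0 ⇒ (c0=2, c1=0)
macro 7: S0 reads c1=0 → after 2×micro: 0; S1 reads c1=0 → after 3×micro: 1 ⇒ (c0=0, c1=1)

S0 state at macro-step 2 = 2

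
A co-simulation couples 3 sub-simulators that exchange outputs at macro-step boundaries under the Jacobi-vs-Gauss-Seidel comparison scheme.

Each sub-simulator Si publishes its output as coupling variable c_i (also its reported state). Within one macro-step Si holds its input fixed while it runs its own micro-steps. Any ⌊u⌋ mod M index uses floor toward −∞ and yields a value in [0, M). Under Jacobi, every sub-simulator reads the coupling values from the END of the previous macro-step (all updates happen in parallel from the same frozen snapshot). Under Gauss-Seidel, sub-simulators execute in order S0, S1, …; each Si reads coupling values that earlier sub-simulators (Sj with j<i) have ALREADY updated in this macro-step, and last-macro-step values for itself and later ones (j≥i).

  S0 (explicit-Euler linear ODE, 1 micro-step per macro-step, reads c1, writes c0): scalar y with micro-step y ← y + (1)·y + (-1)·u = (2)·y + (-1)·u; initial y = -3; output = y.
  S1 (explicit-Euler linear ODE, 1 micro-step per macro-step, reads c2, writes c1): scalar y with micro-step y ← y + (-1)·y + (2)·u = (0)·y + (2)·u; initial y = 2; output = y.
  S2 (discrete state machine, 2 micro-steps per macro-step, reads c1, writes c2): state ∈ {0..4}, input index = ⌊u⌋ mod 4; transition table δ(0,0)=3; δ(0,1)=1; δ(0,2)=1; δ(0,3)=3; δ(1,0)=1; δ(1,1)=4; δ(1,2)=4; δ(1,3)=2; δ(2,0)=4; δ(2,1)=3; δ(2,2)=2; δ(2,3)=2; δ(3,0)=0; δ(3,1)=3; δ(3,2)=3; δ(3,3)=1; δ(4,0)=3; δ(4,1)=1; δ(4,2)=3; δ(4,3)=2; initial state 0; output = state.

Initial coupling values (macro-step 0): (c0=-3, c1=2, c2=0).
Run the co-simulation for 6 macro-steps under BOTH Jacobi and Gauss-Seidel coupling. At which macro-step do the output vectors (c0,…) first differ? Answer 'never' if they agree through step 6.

first divergence at macro-step: 1

[Jacobi] macro 1: S0 reads c1=2 → after 1×micro: -8; S1 reads c2=0 → after 1×micro: 0; S2 reads c1=2 → after 2×micro: 4 ⇒ (c0=-8, c1=0, c2=4)
[Jacobi] macro 2: S0 reads c1=0 → after 1×micro: -16; S1 reads c2=4 → after 1×micro: 8; S2 reads c1=0 → after 2×micro: 0 ⇒ (c0=-16, c1=8, c2=0)
[Jacobi] macro 3: S0 reads c1=8 → after 1×micro: -40; S1 reads c2=0 → after 1×micro: 0; S2 reads c1=8 → after 2×micro: 0 ⇒ (c0=-40, c1=0, c2=0)
[Jacobi] macro 4: S0 reads c1=0 → after 1×micro: -80; S1 reads c2=0 → after 1×micro: 0; S2 reads c1=0 → after 2×micro: 0 ⇒ (c0=-80, c1=0, c2=0)
[Jacobi] macro 5: S0 reads c1=0 → after 1×micro: -160; S1 reads c2=0 → after 1×micro: 0; S2 reads c1=0 → after 2×micro: 0 ⇒ (c0=-160, c1=0, c2=0)
[Jacobi] macro 6: S0 reads c1=0 → after 1×micro: -320; S1 reads c2=0 → after 1×micro: 0; S2 reads c1=0 → after 2×micro: 0 ⇒ (c0=-320, c1=0, c2=0)
[Gauss-Seidel] macro 1: S0 reads c1=2 → after 1×micro: -8; S1 reads c2=0 → after 1×micro: 0; S2 reads c1=0 → after 2×micro: 0 ⇒ (c0=-8, c1=0, c2=0)
[Gauss-Seidel] macro 2: S0 reads c1=0 → after 1×micro: -16; S1 reads c2=0 → after 1×micro: 0; S2 reads c1=0 → after 2×micro: 0 ⇒ (c0=-16, c1=0, c2=0)
[Gauss-Seidel] macro 3: S0 reads c1=0 → after 1×micro: -32; S1 reads c2=0 → after 1×micro: 0; S2 reads c1=0 → after 2×micro: 0 ⇒ (c0=-32, c1=0, c2=0)
[Gauss-Seidel] macro 4: S0 reads c1=0 → after 1×micro: -64; S1 reads c2=0 → after 1×micro: 0; S2 reads c1=0 → after 2×micro: 0 ⇒ (c0=-64, c1=0, c2=0)
[Gauss-Seidel] macro 5: S0 reads c1=0 → after 1×micro: -128; S1 reads c2=0 → after 1×micro: 0; S2 reads c1=0 → after 2×micro: 0 ⇒ (c0=-128, c1=0, c2=0)
[Gauss-Seidel] macro 6: S0 reads c1=0 → after 1×micro: -256; S1 reads c2=0 → after 1×micro: 0; S2 reads c1=0 → after 2×micro: 0 ⇒ (c0=-256, c1=0, c2=0)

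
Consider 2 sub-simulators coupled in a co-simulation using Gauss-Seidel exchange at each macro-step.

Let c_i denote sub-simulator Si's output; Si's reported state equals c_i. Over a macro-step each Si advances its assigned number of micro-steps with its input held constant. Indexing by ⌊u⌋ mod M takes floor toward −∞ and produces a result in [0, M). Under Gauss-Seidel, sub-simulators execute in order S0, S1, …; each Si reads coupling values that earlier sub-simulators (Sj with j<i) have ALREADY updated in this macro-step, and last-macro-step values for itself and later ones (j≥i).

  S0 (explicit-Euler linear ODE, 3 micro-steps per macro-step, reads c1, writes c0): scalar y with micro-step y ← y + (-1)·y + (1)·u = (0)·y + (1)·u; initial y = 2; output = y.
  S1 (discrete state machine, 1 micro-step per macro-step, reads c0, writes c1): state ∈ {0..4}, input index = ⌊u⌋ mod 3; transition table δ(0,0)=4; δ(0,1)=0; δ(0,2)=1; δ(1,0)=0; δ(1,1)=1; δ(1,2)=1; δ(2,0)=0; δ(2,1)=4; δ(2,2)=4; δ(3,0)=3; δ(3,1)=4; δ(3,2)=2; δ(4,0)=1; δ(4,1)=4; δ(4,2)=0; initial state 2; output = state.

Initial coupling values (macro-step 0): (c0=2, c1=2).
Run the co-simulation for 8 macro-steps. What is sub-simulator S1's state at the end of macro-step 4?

macro 1: S0 reads c1=2 → after 3×micro: 2; S1 reads c0=2 → after 1×micro: 4 ⇒ (c0=2, c1=4)
macro 2: S0 reads c1=4 → after 3×micro: 4; S1 reads c0=4 → after 1×micro: 4 ⇒ (c0=4, c1=4)
macro 3: S0 reads c1=4 → after 3×micro: 4; S1 reads c0=4 → after 1×micro: 4 ⇒ (c0=4, c1=4)
macro 4: S0 reads c1=4 → after 3×micro: 4; S1 reads c0=4 → after 1×micro: 4 ⇒ (c0=4, c1=4)
macro 5: S0 reads c1=4 → after 3×micro: 4; S1 reads c0=4 → after 1×micro: 4 ⇒ (c0=4, c1=4)
macro 6: S0 reads c1=4 → after 3×micro: 4; S1 reads c0=4 → after 1×micro: 4 ⇒ (c0=4, c1=4)
macro 7: S0 reads c1=4 → after 3×micro: 4; S1 reads c0=4 → after 1×micro: 4 ⇒ (c0=4, c1=4)
macro 8: S0 reads c1=4 → after 3×micro: 4; S1 reads c0=4 → after 1×micro: 4 ⇒ (c0=4, c1=4)

S1 state at macro-step 4 = 4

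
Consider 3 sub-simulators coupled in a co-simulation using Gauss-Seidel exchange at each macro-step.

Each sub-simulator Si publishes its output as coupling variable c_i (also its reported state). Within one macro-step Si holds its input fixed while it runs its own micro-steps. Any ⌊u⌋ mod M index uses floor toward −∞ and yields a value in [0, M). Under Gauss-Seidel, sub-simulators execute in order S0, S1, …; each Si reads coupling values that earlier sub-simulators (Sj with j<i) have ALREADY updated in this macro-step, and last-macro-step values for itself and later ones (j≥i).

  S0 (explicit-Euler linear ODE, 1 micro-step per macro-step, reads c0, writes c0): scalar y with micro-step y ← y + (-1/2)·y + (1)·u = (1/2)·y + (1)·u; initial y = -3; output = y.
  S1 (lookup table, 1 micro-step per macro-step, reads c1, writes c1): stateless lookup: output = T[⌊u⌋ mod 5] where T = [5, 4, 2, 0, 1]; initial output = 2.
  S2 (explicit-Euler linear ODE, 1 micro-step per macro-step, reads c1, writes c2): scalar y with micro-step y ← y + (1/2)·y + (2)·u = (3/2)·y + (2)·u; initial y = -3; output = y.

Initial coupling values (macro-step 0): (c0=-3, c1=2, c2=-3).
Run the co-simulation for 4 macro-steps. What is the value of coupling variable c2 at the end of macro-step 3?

macro 1: S0 reads c0=-3 → after 1×micro: -9/2; S1 reads c1=2 → after 1×micro: 2; S2 reads c1=2 → after 1×micro: -1/2 ⇒ (c0=-9/2, c1=2, c2=-1/2)
macro 2: S0 reads c0=-9/2 → after 1×micro: -27/4; S1 reads c1=2 → after 1×micro: 2; S2 reads c1=2 → after 1×micro: 13/4 ⇒ (c0=-27/4, c1=2, c2=13/4)
macro 3: S0 reads c0=-27/4 → after 1×micro: -81/8; S1 reads c1=2 → after 1×micro: 2; S2 reads c1=2 → after 1×micro: 71/8 ⇒ (c0=-81/8, c1=2, c2=71/8)
macro 4: S0 reads c0=-81/8 → after 1×micro: -243/16; S1 reads c1=2 → after 1×micro: 2; S2 reads c1=2 → after 1×micro: 277/16 ⇒ (c0=-243/16, c1=2, c2=277/16)

c2 at macro-step 3 = 71/8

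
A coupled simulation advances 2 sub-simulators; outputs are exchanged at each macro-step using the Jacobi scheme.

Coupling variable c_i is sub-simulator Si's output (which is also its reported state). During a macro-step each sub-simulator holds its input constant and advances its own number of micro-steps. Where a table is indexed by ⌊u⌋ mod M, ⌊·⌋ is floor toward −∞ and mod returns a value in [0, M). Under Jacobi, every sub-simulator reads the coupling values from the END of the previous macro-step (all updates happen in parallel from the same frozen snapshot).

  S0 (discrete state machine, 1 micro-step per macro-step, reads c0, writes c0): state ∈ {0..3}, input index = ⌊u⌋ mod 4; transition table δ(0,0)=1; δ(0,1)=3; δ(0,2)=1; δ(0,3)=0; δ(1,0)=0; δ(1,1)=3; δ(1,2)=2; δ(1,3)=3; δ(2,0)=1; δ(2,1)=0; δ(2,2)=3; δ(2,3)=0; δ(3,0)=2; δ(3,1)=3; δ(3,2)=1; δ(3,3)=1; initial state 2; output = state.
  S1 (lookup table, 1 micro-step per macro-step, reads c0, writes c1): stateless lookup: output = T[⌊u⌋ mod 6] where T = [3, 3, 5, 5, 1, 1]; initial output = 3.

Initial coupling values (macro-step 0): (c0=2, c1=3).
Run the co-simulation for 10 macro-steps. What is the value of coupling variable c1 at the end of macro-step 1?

macro 1: S0 reads c0=2 → after 1×micro: 3; S1 reads c0=2 → after 1×micro: 5 ⇒ (c0=3, c1=5)
macro 2: S0 reads c0=3 → after 1×micro: 1; S1 reads c0=3 → after 1×micro: 5 ⇒ (c0=1, c1=5)
macro 3: S0 reads c0=1 → after 1×micro: 3; S1 reads c0=1 → after 1×micro: 3 ⇒ (c0=3, c1=3)
macro 4: S0 reads c0=3 → after 1×micro: 1; S1 reads c0=3 → after 1×micro: 5 ⇒ (c0=1, c1=5)
macro 5: S0 reads c0=1 → after 1×micro: 3; S1 reads c0=1 → after 1×micro: 3 ⇒ (c0=3, c1=3)
macro 6: S0 reads c0=3 → after 1×micro: 1; S1 reads c0=3 → after 1×micro: 5 ⇒ (c0=1, c1=5)
macro 7: S0 reads c0=1 → after 1×micro: 3; S1 reads c0=1 → after 1×micro: 3 ⇒ (c0=3, c1=3)
macro 8: S0 reads c0=3 → after 1×micro: 1; S1 reads c0=3 → after 1×micro: 5 ⇒ (c0=1, c1=5)
macro 9: S0 reads c0=1 → after 1×micro: 3; S1 reads c0=1 → after 1×micro: 3 ⇒ (c0=3, c1=3)
macro 10: S0 reads c0=3 → after 1×micro: 1; S1 reads c0=3 → after 1×micro: 5 ⇒ (c0=1, c1=5)

c1 at macro-step 1 = 5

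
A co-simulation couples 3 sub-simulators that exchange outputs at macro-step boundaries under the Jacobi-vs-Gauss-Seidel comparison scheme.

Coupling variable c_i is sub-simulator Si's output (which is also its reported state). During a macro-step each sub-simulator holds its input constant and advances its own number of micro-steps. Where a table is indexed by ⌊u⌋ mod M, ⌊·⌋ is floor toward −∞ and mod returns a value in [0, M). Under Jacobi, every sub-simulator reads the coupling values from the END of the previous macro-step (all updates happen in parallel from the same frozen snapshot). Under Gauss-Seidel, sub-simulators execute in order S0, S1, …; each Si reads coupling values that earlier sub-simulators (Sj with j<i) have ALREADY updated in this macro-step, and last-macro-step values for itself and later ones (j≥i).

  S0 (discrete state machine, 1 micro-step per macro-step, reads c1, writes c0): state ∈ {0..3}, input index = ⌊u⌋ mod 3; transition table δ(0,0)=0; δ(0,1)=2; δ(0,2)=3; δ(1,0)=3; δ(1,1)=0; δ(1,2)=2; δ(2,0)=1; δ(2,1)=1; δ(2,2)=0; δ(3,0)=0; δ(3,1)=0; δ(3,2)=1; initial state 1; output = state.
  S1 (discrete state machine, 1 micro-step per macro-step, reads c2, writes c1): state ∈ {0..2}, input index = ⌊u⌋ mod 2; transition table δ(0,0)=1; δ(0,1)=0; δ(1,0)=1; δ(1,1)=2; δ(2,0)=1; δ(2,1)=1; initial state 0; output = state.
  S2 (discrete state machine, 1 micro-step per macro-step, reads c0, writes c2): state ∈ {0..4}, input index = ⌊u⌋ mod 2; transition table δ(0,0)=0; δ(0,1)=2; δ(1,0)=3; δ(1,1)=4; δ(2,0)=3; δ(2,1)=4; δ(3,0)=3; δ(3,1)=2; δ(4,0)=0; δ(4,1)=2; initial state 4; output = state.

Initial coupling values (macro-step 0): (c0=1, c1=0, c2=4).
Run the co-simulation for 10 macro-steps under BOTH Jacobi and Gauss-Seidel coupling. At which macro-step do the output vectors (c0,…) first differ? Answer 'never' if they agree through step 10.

[Jacobi] macro 1: S0 reads c1=0 → after 1×micro: 3; S1 reads c2=4 → after 1×micro: 1; S2 reads c0=1 → after 1×micro: 2 ⇒ (c0=3, c1=1, c2=2)
[Jacobi] macro 2: S0 reads c1=1 → after 1×micro: 0; S1 reads c2=2 → after 1×micro: 1; S2 reads c0=3 → after 1×micro: 4 ⇒ (c0=0, c1=1, c2=4)
[Jacobi] macro 3: S0 reads c1=1 → after 1×micro: 2; S1 reads c2=4 → after 1×micro: 1; S2 reads c0=0 → after 1×micro: 0 ⇒ (c0=2, c1=1, c2=0)
[Jacobi] macro 4: S0 reads c1=1 → after 1×micro: 1; S1 reads c2=0 → after 1×micro: 1; S2 reads c0=2 → after 1×micro: 0 ⇒ (c0=1, c1=1, c2=0)
[Jacobi] macro 5: S0 reads c1=1 → after 1×micro: 0; S1 reads c2=0 → after 1×micro: 1; S2 reads c0=1 → after 1×micro: 2 ⇒ (c0=0, c1=1, c2=2)
[Jacobi] macro 6: S0 reads c1=1 → after 1×micro: 2; S1 reads c2=2 → after 1×micro: 1; S2 reads c0=0 → after 1×micro: 3 ⇒ (c0=2, c1=1, c2=3)
[Jacobi] macro 7: S0 reads c1=1 → after 1×micro: 1; S1 reads c2=3 → after 1×micro: 2; S2 reads c0=2 → after 1×micro: 3 ⇒ (c0=1, c1=2, c2=3)
[Jacobi] macro 8: S0 reads c1=2 → after 1×micro: 2; S1 reads c2=3 → after 1×micro: 1; S2 reads c0=1 → after 1×micro: 2 ⇒ (c0=2, c1=1, c2=2)
[Jacobi] macro 9: S0 reads c1=1 → after 1×micro: 1; S1 reads c2=2 → after 1×micro: 1; S2 reads c0=2 → after 1×micro: 3 ⇒ (c0=1, c1=1, c2=3)
[Jacobi] macro 10: S0 reads c1=1 → after 1×micro: 0; S1 reads c2=3 → after 1×micro: 2; S2 reads c0=1 → after 1×micro: 2 ⇒ (c0=0, c1=2, c2=2)
[Gauss-Seidel] macro 1: S0 reads c1=0 → after 1×micro: 3; S1 reads c2=4 → after 1×micro: 1; S2 reads c0=3 → after 1×micro: 2 ⇒ (c0=3, c1=1, c2=2)
[Gauss-Seidel] macro 2: S0 reads c1=1 → after 1×micro: 0; S1 reads c2=2 → after 1×micro: 1; S2 reads c0=0 → after 1×micro: 3 ⇒ (c0=0, c1=1, c2=3)
[Gauss-Seidel] macro 3: S0 reads c1=1 → after 1×micro: 2; S1 reads c2=3 → after 1×micro: 2; S2 reads c0=2 → after 1×micro: 3 ⇒ (c0=2, c1=2, c2=3)
[Gauss-Seidel] macro 4: S0 reads c1=2 → after 1×micro: 0; S1 reads c2=3 → after 1×micro: 1; S2 reads c0=0 → after 1×micro: 3 ⇒ (c0=0, c1=1, c2=3)
[Gauss-Seidel] macro 5: S0 reads c1=1 → after 1×micro: 2; S1 reads c2=3 → after 1×micro: 2; S2 reads c0=2 → after 1×micro: 3 ⇒ (c0=2, c1=2, c2=3)
[Gauss-Seidel] macro 6: S0 reads c1=2 → after 1×micro: 0; S1 reads c2=3 → after 1×micro: 1; S2 reads c0=0 → after 1×micro: 3 ⇒ (c0=0, c1=1, c2=3)
[Gauss-Seidel] macro 7: S0 reads c1=1 → after 1×micro: 2; S1 reads c2=3 → after 1×micro: 2; S2 reads c0=2 → after 1×micro: 3 ⇒ (c0=2, c1=2, c2=3)
[Gauss-Seidel] macro 8: S0 reads c1=2 → after 1×micro: 0; S1 reads c2=3 → after 1×micro: 1; S2 reads c0=0 → after 1×micro: 3 ⇒ (c0=0, c1=1, c2=3)
[Gauss-Seidel] macro 9: S0 reads c1=1 → after 1×micro: 2; S1 reads c2=3 → after 1×micro: 2; S2 reads c0=2 → after 1×micro: 3 ⇒ (c0=2, c1=2, c2=3)
[Gauss-Seidel] macro 10: S0 reads c1=2 → after 1×micro: 0; S1 reads c2=3 → after 1×micro: 1; S2 reads c0=0 → after 1×micro: 3 ⇒ (c0=0, c1=1, c2=3)

first divergence at macro-step: 2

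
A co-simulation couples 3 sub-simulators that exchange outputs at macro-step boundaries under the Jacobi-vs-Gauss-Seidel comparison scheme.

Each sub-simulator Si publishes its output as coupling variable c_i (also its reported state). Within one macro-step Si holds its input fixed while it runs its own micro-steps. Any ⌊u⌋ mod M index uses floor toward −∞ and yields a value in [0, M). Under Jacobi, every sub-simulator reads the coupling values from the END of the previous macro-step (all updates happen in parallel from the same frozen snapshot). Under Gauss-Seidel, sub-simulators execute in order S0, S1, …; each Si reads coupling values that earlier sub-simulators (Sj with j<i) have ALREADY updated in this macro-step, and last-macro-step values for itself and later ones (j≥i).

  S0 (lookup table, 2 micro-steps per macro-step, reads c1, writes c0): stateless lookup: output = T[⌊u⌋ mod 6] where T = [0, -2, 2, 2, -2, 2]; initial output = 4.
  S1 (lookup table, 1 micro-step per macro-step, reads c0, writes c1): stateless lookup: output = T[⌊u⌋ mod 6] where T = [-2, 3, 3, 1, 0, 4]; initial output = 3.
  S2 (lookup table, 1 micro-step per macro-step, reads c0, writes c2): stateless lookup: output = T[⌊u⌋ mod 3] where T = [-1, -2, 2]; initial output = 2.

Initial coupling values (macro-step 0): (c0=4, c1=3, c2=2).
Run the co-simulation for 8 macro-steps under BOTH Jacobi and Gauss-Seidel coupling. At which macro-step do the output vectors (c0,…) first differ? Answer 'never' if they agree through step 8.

first divergence at macro-step: 1

[Jacobi] macro 1: S0 reads c1=3 → after 2×micro: 2; S1 reads c0=4 → after 1×micro: 0; S2 reads c0=4 → after 1×micro: -2 ⇒ (c0=2, c1=0, c2=-2)
[Jacobi] macro 2: S0 reads c1=0 → after 2×micro: 0; S1 reads c0=2 → after 1×micro: 3; S2 reads c0=2 → after 1×micro: 2 ⇒ (c0=0, c1=3, c2=2)
[Jacobi] macro 3: S0 reads c1=3 → after 2×micro: 2; S1 reads c0=0 → after 1×micro: -2; S2 reads c0=0 → after 1×micro: -1 ⇒ (c0=2, c1=-2, c2=-1)
[Jacobi] macro 4: S0 reads c1=-2 → after 2×micro: -2; S1 reads c0=2 → after 1×micro: 3; S2 reads c0=2 → after 1×micro: 2 ⇒ (c0=-2, c1=3, c2=2)
[Jacobi] macro 5: S0 reads c1=3 → after 2×micro: 2; S1 reads c0=-2 → after 1×micro: 0; S2 reads c0=-2 → after 1×micro: -2 ⇒ (c0=2, c1=0, c2=-2)
[Jacobi] macro 6: S0 reads c1=0 → after 2×micro: 0; S1 reads c0=2 → after 1×micro: 3; S2 reads c0=2 → after 1×micro: 2 ⇒ (c0=0, c1=3, c2=2)
[Jacobi] macro 7: S0 reads c1=3 → after 2×micro: 2; S1 reads c0=0 → after 1×micro: -2; S2 reads c0=0 → after 1×micro: -1 ⇒ (c0=2, c1=-2, c2=-1)
[Jacobi] macro 8: S0 reads c1=-2 → after 2×micro: -2; S1 reads c0=2 → after 1×micro: 3; S2 reads c0=2 → after 1×micro: 2 ⇒ (c0=-2, c1=3, c2=2)
[Gauss-Seidel] macro 1: S0 reads c1=3 → after 2×micro: 2; S1 reads c0=2 → after 1×micro: 3; S2 reads c0=2 → after 1×micro: 2 ⇒ (c0=2, c1=3, c2=2)
[Gauss-Seidel] macro 2: S0 reads c1=3 → after 2×micro: 2; S1 reads c0=2 → after 1×micro: 3; S2 reads c0=2 → after 1×micro: 2 ⇒ (c0=2, c1=3, c2=2)
[Gauss-Seidel] macro 3: S0 reads c1=3 → after 2×micro: 2; S1 reads c0=2 → after 1×micro: 3; S2 reads c0=2 → after 1×micro: 2 ⇒ (c0=2, c1=3, c2=2)
[Gauss-Seidel] macro 4: S0 reads c1=3 → after 2×micro: 2; S1 reads c0=2 → after 1×micro: 3; S2 reads c0=2 → after 1×micro: 2 ⇒ (c0=2, c1=3, c2=2)
[Gauss-Seidel] macro 5: S0 reads c1=3 → after 2×micro: 2; S1 reads c0=2 → after 1×micro: 3; S2 reads c0=2 → after 1×micro: 2 ⇒ (c0=2, c1=3, c2=2)
[Gauss-Seidel] macro 6: S0 reads c1=3 → after 2×micro: 2; S1 reads c0=2 → after 1×micro: 3; S2 reads c0=2 → after 1×micro: 2 ⇒ (c0=2, c1=3, c2=2)
[Gauss-Seidel] macro 7: S0 reads c1=3 → after 2×micro: 2; S1 reads c0=2 → after 1×micro: 3; S2 reads c0=2 → after 1×micro: 2 ⇒ (c0=2, c1=3, c2=2)
[Gauss-Seidel] macro 8: S0 reads c1=3 → after 2×micro: 2; S1 reads c0=2 → after 1×micro: 3; S2 reads c0=2 → after 1×micro: 2 ⇒ (c0=2, c1=3, c2=2)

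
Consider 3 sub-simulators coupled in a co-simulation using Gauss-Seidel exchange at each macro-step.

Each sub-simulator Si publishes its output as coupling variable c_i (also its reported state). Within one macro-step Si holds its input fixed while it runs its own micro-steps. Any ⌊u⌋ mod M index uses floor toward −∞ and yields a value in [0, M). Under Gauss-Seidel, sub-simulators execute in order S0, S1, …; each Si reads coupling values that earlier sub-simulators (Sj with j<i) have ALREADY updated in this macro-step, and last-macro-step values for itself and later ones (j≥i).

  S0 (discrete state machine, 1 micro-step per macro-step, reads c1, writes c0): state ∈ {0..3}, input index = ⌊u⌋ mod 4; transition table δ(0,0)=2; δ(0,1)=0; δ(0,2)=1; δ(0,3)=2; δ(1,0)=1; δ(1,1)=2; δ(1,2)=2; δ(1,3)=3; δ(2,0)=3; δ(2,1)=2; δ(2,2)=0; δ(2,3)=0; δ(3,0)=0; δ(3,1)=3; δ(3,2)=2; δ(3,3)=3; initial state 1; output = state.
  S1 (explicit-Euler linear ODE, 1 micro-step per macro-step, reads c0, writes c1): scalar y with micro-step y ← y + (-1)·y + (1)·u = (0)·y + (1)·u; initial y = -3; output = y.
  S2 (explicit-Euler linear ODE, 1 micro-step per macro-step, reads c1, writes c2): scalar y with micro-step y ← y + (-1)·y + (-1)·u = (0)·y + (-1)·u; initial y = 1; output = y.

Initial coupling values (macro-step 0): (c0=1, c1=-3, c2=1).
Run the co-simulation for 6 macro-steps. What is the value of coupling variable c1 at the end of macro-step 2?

c1 at macro-step 2 = 0

macro 1: S0 reads c1=-3 → after 1×micro: 2; S1 reads c0=2 → after 1×micro: 2; S2 reads c1=2 → after 1×micro: -2 ⇒ (c0=2, c1=2, c2=-2)
macro 2: S0 reads c1=2 → after 1×micro: 0; S1 reads c0=0 → after 1×micro: 0; S2 reads c1=0 → after 1×micro: 0 ⇒ (c0=0, c1=0, c2=0)
macro 3: S0 reads c1=0 → after 1×micro: 2; S1 reads c0=2 → after 1×micro: 2; S2 reads c1=2 → after 1×micro: -2 ⇒ (c0=2, c1=2, c2=-2)
macro 4: S0 reads c1=2 → after 1×micro: 0; S1 reads c0=0 → after 1×micro: 0; S2 reads c1=0 → after 1×micro: 0 ⇒ (c0=0, c1=0, c2=0)
macro 5: S0 reads c1=0 → after 1×micro: 2; S1 reads c0=2 → after 1×micro: 2; S2 reads c1=2 → after 1×micro: -2 ⇒ (c0=2, c1=2, c2=-2)
macro 6: S0 reads c1=2 → after 1×micro: 0; S1 reads c0=0 → after 1×micro: 0; S2 reads c1=0 → after 1×micro: 0 ⇒ (c0=0, c1=0, c2=0)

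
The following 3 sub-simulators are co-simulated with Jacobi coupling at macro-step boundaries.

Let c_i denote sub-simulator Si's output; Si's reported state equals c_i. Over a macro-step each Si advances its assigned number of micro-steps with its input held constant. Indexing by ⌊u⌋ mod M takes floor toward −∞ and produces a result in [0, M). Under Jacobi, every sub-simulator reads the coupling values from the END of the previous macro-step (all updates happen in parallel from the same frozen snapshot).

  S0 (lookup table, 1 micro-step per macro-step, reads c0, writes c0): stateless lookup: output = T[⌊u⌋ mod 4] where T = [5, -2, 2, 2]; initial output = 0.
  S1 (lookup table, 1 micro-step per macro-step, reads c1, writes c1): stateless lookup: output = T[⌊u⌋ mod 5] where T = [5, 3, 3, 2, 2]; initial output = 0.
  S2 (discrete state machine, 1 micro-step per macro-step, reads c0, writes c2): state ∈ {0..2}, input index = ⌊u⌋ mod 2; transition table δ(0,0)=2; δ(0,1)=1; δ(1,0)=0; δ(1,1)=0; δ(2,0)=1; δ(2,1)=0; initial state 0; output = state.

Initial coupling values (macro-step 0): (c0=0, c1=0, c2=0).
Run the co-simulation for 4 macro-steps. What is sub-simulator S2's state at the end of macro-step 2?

macro 1: S0 reads c0=0 → after 1×micro: 5; S1 reads c1=0 → after 1×micro: 5; S2 reads c0=0 → after 1×micro: 2 ⇒ (c0=5, c1=5, c2=2)
macro 2: S0 reads c0=5 → after 1×micro: -2; S1 reads c1=5 → after 1×micro: 5; S2 reads c0=5 → after 1×micro: 0 ⇒ (c0=-2, c1=5, c2=0)
macro 3: S0 reads c0=-2 → after 1×micro: 2; S1 reads c1=5 → after 1×micro: 5; S2 reads c0=-2 → after 1×micro: 2 ⇒ (c0=2, c1=5, c2=2)
macro 4: S0 reads c0=2 → after 1×micro: 2; S1 reads c1=5 → after 1×micro: 5; S2 reads c0=2 → after 1×micro: 1 ⇒ (c0=2, c1=5, c2=1)

S2 state at macro-step 2 = 0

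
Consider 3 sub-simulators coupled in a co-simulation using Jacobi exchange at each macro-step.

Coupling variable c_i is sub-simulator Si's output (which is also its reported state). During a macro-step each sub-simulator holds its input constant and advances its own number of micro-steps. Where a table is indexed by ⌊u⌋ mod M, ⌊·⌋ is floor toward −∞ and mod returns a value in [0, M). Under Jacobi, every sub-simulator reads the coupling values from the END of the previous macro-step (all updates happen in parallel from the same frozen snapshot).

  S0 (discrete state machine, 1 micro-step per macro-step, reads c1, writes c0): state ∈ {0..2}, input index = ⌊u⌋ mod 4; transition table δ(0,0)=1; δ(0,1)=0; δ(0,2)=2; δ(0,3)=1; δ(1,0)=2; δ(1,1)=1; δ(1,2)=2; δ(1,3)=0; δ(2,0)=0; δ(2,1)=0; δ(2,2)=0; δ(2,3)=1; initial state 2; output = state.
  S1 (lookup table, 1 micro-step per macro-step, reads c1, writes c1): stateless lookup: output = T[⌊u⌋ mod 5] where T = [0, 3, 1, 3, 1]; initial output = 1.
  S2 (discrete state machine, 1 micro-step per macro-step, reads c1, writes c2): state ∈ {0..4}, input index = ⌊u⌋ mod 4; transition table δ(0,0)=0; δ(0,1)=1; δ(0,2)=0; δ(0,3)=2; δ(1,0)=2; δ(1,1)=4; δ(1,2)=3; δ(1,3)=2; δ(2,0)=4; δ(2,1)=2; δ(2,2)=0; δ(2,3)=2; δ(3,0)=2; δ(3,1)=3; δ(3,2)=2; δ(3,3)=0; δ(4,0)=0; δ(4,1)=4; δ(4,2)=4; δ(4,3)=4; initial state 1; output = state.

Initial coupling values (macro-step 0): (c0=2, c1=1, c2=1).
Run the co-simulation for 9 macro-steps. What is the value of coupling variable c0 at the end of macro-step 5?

macro 1: S0 reads c1=1 → after 1×micro: 0; S1 reads c1=1 → after 1×micro: 3; S2 reads c1=1 → after 1×micro: 4 ⇒ (c0=0, c1=3, c2=4)
macro 2: S0 reads c1=3 → after 1×micro: 1; S1 reads c1=3 → after 1×micro: 3; S2 reads c1=3 → after 1×micro: 4 ⇒ (c0=1, c1=3, c2=4)
macro 3: S0 reads c1=3 → after 1×micro: 0; S1 reads c1=3 → after 1×micro: 3; S2 reads c1=3 → after 1×micro: 4 ⇒ (c0=0, c1=3, c2=4)
macro 4: S0 reads c1=3 → after 1×micro: 1; S1 reads c1=3 → after 1×micro: 3; S2 reads c1=3 → after 1×micro: 4 ⇒ (c0=1, c1=3, c2=4)
macro 5: S0 reads c1=3 → after 1×micro: 0; S1 reads c1=3 → after 1×micro: 3; S2 reads c1=3 → after 1×micro: 4 ⇒ (c0=0, c1=3, c2=4)
macro 6: S0 reads c1=3 → after 1×micro: 1; S1 reads c1=3 → after 1×micro: 3; S2 reads c1=3 → after 1×micro: 4 ⇒ (c0=1, c1=3, c2=4)
macro 7: S0 reads c1=3 → after 1×micro: 0; S1 reads c1=3 → after 1×micro: 3; S2 reads c1=3 → after 1×micro: 4 ⇒ (c0=0, c1=3, c2=4)
macro 8: S0 reads c1=3 → after 1×micro: 1; S1 reads c1=3 → after 1×micro: 3; S2 reads c1=3 → after 1×micro: 4 ⇒ (c0=1, c1=3, c2=4)
macro 9: S0 reads c1=3 → after 1×micro: 0; S1 reads c1=3 → after 1×micro: 3; S2 reads c1=3 → after 1×micro: 4 ⇒ (c0=0, c1=3, c2=4)

c0 at macro-step 5 = 0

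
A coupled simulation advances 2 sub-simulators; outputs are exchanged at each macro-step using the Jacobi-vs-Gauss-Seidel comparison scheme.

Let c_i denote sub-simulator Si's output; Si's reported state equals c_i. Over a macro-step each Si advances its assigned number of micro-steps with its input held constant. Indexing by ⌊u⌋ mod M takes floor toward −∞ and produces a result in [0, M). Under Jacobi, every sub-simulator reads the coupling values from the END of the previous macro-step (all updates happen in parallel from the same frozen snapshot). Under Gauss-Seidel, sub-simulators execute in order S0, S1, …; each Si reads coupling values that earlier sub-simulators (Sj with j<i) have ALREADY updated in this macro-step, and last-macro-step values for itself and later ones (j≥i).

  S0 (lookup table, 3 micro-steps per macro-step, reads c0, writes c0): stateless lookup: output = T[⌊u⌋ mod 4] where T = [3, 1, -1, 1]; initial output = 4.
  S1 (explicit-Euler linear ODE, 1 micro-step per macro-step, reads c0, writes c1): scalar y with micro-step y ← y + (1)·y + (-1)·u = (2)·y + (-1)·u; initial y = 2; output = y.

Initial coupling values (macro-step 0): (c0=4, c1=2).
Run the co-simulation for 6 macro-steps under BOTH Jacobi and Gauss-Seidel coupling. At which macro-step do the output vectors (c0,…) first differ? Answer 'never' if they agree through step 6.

first divergence at macro-step: 1

[Jacobi] macro 1: S0 reads c0=4 → after 3×micro: 3; S1 reads c0=4 → after 1×micro: 0 ⇒ (c0=3, c1=0)
[Jacobi] macro 2: S0 reads c0=3 → after 3×micro: 1; S1 reads c0=3 → after 1×micro: -3 ⇒ (c0=1, c1=-3)
[Jacobi] macro 3: S0 reads c0=1 → after 3×micro: 1; S1 reads c0=1 → after 1×micro: -7 ⇒ (c0=1, c1=-7)
[Jacobi] macro 4: S0 reads c0=1 → after 3×micro: 1; S1 reads c0=1 → after 1×micro: -15 ⇒ (c0=1, c1=-15)
[Jacobi] macro 5: S0 reads c0=1 → after 3×micro: 1; S1 reads c0=1 → after 1×micro: -31 ⇒ (c0=1, c1=-31)
[Jacobi] macro 6: S0 reads c0=1 → after 3×micro: 1; S1 reads c0=1 → after 1×micro: -63 ⇒ (c0=1, c1=-63)
[Gauss-Seidel] macro 1: S0 reads c0=4 → after 3×micro: 3; S1 reads c0=3 → after 1×micro: 1 ⇒ (c0=3, c1=1)
[Gauss-Seidel] macro 2: S0 reads c0=3 → after 3×micro: 1; S1 reads c0=1 → after 1×micro: 1 ⇒ (c0=1, c1=1)
[Gauss-Seidel] macro 3: S0 reads c0=1 → after 3×micro: 1; S1 reads c0=1 → after 1×micro: 1 ⇒ (c0=1, c1=1)
[Gauss-Seidel] macro 4: S0 reads c0=1 → after 3×micro: 1; S1 reads c0=1 → after 1×micro: 1 ⇒ (c0=1, c1=1)
[Gauss-Seidel] macro 5: S0 reads c0=1 → after 3×micro: 1; S1 reads c0=1 → after 1×micro: 1 ⇒ (c0=1, c1=1)
[Gauss-Seidel] macro 6: S0 reads c0=1 → after 3×micro: 1; S1 reads c0=1 → after 1×micro: 1 ⇒ (c0=1, c1=1)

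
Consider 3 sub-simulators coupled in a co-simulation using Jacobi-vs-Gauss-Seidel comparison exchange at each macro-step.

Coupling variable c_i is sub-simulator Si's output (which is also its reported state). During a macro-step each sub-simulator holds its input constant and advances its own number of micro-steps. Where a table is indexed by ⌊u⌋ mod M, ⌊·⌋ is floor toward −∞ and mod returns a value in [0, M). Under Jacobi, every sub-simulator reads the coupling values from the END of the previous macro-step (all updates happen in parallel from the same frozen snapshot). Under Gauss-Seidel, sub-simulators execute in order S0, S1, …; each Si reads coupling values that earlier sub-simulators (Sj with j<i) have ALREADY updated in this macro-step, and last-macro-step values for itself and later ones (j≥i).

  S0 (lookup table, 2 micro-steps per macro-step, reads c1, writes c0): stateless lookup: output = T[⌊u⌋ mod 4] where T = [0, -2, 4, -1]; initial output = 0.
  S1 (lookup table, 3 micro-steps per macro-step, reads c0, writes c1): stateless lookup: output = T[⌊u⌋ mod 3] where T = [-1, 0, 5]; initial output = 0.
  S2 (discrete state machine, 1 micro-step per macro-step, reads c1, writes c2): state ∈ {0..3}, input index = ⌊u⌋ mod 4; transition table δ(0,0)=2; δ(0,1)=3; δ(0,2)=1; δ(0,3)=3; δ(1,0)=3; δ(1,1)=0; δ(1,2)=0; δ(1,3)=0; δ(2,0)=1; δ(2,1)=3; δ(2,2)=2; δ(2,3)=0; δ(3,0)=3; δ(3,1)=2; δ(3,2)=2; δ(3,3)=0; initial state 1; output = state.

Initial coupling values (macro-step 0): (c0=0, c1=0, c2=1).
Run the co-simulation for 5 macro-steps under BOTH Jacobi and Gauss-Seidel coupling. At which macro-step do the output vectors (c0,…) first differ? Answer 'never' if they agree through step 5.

first divergence at macro-step: 1

[Jacobi] macro 1: S0 reads c1=0 → after 2×micro: 0; S1 reads c0=0 → after 3×micro: -1; S2 reads c1=0 → after 1×micro: 3 ⇒ (c0=0, c1=-1, c2=3)
[Jacobi] macro 2: S0 reads c1=-1 → after 2×micro: -1; S1 reads c0=0 → after 3×micro: -1; S2 reads c1=-1 → after 1×micro: 0 ⇒ (c0=-1, c1=-1, c2=0)
[Jacobi] macro 3: S0 reads c1=-1 → after 2×micro: -1; S1 reads c0=-1 → after 3×micro: 5; S2 reads c1=-1 → after 1×micro: 3 ⇒ (c0=-1, c1=5, c2=3)
[Jacobi] macro 4: S0 reads c1=5 → after 2×micro: -2; S1 reads c0=-1 → after 3×micro: 5; S2 reads c1=5 → after 1×micro: 2 ⇒ (c0=-2, c1=5, c2=2)
[Jacobi] macro 5: S0 reads c1=5 → after 2×micro: -2; S1 reads c0=-2 → after 3×micro: 0; S2 reads c1=5 → after 1×micro: 3 ⇒ (c0=-2, c1=0, c2=3)
[Gauss-Seidel] macro 1: S0 reads c1=0 → after 2×micro: 0; S1 reads c0=0 → after 3×micro: -1; S2 reads c1=-1 → after 1×micro: 0 ⇒ (c0=0, c1=-1, c2=0)
[Gauss-Seidel] macro 2: S0 reads c1=-1 → after 2×micro: -1; S1 reads c0=-1 → after 3×micro: 5; S2 reads c1=5 → after 1×micro: 3 ⇒ (c0=-1, c1=5, c2=3)
[Gauss-Seidel] macro 3: S0 reads c1=5 → after 2×micro: -2; S1 reads c0=-2 → after 3×micro: 0; S2 reads c1=0 → after 1×micro: 3 ⇒ (c0=-2, c1=0, c2=3)
[Gauss-Seidel] macro 4: S0 reads c1=0 → after 2×micro: 0; S1 reads c0=0 → after 3×micro: -1; S2 reads c1=-1 → after 1×micro: 0 ⇒ (c0=0, c1=-1, c2=0)
[Gauss-Seidel] macro 5: S0 reads c1=-1 → after 2×micro: -1; S1 reads c0=-1 → after 3×micro: 5; S2 reads c1=5 → after 1×micro: 3 ⇒ (c0=-1, c1=5, c2=3)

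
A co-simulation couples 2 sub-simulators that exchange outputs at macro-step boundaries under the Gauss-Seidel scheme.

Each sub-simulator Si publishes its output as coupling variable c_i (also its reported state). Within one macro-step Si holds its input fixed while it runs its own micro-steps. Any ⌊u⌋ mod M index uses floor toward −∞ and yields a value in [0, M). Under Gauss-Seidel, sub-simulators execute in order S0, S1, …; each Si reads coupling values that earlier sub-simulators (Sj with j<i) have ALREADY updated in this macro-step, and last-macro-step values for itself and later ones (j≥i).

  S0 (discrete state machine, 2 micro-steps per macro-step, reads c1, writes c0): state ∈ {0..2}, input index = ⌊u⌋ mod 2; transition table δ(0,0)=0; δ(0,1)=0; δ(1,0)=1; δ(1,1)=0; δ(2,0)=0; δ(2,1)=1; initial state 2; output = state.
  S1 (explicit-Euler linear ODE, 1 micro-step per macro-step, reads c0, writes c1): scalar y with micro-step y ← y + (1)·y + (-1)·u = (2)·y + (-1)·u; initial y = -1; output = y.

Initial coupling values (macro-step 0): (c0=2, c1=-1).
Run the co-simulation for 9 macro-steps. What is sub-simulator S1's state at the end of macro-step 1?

macro 1: S0 reads c1=-1 → after 2×micro: 0; S1 reads c0=0 → after 1×micro: -2 ⇒ (c0=0, c1=-2)
macro 2: S0 reads c1=-2 → after 2×micro: 0; S1 reads c0=0 → after 1×micro: -4 ⇒ (c0=0, c1=-4)
macro 3: S0 reads c1=-4 → after 2×micro: 0; S1 reads c0=0 → after 1×micro: -8 ⇒ (c0=0, c1=-8)
macro 4: S0 reads c1=-8 → after 2×micro: 0; S1 reads c0=0 → after 1×micro: -16 ⇒ (c0=0, c1=-16)
macro 5: S0 reads c1=-16 → after 2×micro: 0; S1 reads c0=0 → after 1×micro: -32 ⇒ (c0=0, c1=-32)
macro 6: S0 reads c1=-32 → after 2×micro: 0; S1 reads c0=0 → after 1×micro: -64 ⇒ (c0=0, c1=-64)
macro 7: S0 reads c1=-64 → after 2×micro: 0; S1 reads c0=0 → after 1×micro: -128 ⇒ (c0=0, c1=-128)
macro 8: S0 reads c1=-128 → after 2×micro: 0; S1 reads c0=0 → after 1×micro: -256 ⇒ (c0=0, c1=-256)
macro 9: S0 reads c1=-256 → after 2×micro: 0; S1 reads c0=0 → after 1×micro: -512 ⇒ (c0=0, c1=-512)

S1 state at macro-step 1 = -2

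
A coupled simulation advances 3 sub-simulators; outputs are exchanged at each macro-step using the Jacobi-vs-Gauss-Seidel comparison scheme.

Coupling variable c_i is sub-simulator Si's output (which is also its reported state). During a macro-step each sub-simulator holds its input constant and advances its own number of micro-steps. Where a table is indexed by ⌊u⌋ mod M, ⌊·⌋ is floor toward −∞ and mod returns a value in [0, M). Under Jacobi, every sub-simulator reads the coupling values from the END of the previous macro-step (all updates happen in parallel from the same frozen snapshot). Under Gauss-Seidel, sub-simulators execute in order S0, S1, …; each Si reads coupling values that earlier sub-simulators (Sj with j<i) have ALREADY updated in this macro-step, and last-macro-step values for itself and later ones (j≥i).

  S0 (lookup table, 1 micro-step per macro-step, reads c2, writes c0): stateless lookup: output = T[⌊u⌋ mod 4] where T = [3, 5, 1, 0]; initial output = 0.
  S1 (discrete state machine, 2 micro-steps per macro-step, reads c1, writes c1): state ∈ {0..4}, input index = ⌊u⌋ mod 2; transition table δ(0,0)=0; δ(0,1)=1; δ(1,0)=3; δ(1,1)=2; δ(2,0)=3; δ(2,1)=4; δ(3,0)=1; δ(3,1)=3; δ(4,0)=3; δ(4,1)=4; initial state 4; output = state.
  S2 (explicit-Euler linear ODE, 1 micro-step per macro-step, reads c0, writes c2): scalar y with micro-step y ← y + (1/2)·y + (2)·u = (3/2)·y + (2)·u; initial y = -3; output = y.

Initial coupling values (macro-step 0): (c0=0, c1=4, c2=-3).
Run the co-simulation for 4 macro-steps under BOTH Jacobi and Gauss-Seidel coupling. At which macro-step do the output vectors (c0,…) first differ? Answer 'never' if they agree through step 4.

[Jacobi] macro 1: S0 reads c2=-3 → after 1×micro: 5; S1 reads c1=4 → after 2×micro: 1; S2 reads c0=0 → after 1×micro: -9/2 ⇒ (c0=5, c1=1, c2=-9/2)
[Jacobi] macro 2: S0 reads c2=-9/2 → after 1×micro: 0; S1 reads c1=1 → after 2×micro: 4; S2 reads c0=5 → after 1×micro: 13/4 ⇒ (c0=0, c1=4, c2=13/4)
[Jacobi] macro 3: S0 reads c2=13/4 → after 1×micro: 0; S1 reads c1=4 → after 2×micro: 1; S2 reads c0=0 → after 1×micro: 39/8 ⇒ (c0=0, c1=1, c2=39/8)
[Jacobi] macro 4: S0 reads c2=39/8 → after 1×micro: 3; S1 reads c1=1 → after 2×micro: 4; S2 reads c0=0 → after 1×micro: 117/16 ⇒ (c0=3, c1=4, c2=117/16)
[Gauss-Seidel] macro 1: S0 reads c2=-3 → after 1×micro: 5; S1 reads c1=4 → after 2×micro: 1; S2 reads c0=5 → after 1×micro: 11/2 ⇒ (c0=5, c1=1, c2=11/2)
[Gauss-Seidel] macro 2: S0 reads c2=11/2 → after 1×micro: 5; S1 reads c1=1 → after 2×micro: 4; S2 reads c0=5 → after 1×micro: 73/4 ⇒ (c0=5, c1=4, c2=73/4)
[Gauss-Seidel] macro 3: S0 reads c2=73/4 → after 1×micro: 1; S1 reads c1=4 → after 2×micro: 1; S2 reads c0=1 → after 1×micro: 235/8 ⇒ (c0=1, c1=1, c2=235/8)
[Gauss-Seidel] macro 4: S0 reads c2=235/8 → after 1×micro: 5; S1 reads c1=1 → after 2×micro: 4; S2 reads c0=5 → after 1×micro: 865/16 ⇒ (c0=5, c1=4, c2=865/16)

first divergence at macro-step: 1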